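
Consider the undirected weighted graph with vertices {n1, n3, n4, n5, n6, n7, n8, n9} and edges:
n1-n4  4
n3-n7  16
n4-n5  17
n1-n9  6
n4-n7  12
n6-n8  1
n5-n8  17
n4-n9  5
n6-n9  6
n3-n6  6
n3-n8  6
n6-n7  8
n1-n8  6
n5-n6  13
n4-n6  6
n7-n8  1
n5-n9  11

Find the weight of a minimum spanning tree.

Kruskal's algorithm — process edges by increasing weight (ties by edge label):
n6-n8 (1): add — endpoints in different components.
n7-n8 (1): add — endpoints in different components.
n1-n4 (4): add — endpoints in different components.
n4-n9 (5): add — endpoints in different components.
n1-n8 (6): add — endpoints in different components.
n1-n9 (6): skip — n9 and n1 already connected.
n3-n6 (6): add — endpoints in different components.
n3-n8 (6): skip — n8 and n3 already connected.
n4-n6 (6): skip — n6 and n4 already connected.
n6-n9 (6): skip — n9 and n6 already connected.
n6-n7 (8): skip — n7 and n6 already connected.
n5-n9 (11): add — endpoints in different components.
MST edges: n6-n8, n7-n8, n1-n4, n4-n9, n1-n8, n3-n6, n5-n9; total weight 1+1+4+5+6+6+11 = 34.

34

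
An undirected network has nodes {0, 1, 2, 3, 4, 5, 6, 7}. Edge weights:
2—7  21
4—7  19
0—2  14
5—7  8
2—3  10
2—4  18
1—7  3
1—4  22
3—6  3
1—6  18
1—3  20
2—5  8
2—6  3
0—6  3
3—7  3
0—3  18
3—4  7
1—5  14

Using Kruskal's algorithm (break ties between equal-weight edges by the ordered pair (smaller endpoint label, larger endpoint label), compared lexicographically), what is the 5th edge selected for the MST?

Sort edges by weight, then run Kruskal:
0—6 (3): add — endpoints in different components.
1—7 (3): add — endpoints in different components.
2—6 (3): add — endpoints in different components.
3—6 (3): add — endpoints in different components.
3—7 (3): add — endpoints in different components.
3—4 (7): add — endpoints in different components.
2—5 (8): add — endpoints in different components.
The 5th edge added is 3—7.

3-7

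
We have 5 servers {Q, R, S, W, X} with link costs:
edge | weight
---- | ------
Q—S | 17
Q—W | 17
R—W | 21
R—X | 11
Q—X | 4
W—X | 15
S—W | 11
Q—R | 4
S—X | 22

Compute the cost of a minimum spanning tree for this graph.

Kruskal: consider edges lightest-first.
Q—R (4): add — endpoints in different components.
Q—X (4): add — endpoints in different components.
R—X (11): skip — R and X already connected.
S—W (11): add — endpoints in different components.
W—X (15): add — endpoints in different components.
MST edges: Q—R, Q—X, S—W, W—X; total weight 4+4+11+15 = 34.

34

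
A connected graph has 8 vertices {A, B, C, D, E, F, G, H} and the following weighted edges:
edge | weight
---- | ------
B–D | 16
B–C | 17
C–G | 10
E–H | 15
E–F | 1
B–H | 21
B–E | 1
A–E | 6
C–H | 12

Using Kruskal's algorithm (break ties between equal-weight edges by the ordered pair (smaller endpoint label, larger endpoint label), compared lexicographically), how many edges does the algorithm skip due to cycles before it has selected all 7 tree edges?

Kruskal's algorithm — process edges by increasing weight (ties by edge label):
B–E (1): add — endpoints in different components.
E–F (1): add — endpoints in different components.
A–E (6): add — endpoints in different components.
C–G (10): add — endpoints in different components.
C–H (12): add — endpoints in different components.
E–H (15): add — endpoints in different components.
B–D (16): add — endpoints in different components.
Edges rejected before the tree was complete: 0.

0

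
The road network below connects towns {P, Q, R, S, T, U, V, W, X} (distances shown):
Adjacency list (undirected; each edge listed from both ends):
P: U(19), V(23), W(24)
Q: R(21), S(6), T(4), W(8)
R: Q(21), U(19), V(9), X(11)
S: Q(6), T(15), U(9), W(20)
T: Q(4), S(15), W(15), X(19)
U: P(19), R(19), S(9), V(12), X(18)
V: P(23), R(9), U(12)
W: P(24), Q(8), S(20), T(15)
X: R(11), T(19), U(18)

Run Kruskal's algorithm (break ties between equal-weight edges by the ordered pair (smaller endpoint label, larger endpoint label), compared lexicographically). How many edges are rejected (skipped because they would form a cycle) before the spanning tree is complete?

3

Kruskal's algorithm — process edges by increasing weight (ties by edge label):
Q-T (4): add — endpoints in different components.
Q-S (6): add — endpoints in different components.
Q-W (8): add — endpoints in different components.
R-V (9): add — endpoints in different components.
S-U (9): add — endpoints in different components.
R-X (11): add — endpoints in different components.
U-V (12): add — endpoints in different components.
S-T (15): skip — S and T already connected.
T-W (15): skip — W and T already connected.
U-X (18): skip — U and X already connected.
P-U (19): add — endpoints in different components.
Edges rejected before the tree was complete: 3.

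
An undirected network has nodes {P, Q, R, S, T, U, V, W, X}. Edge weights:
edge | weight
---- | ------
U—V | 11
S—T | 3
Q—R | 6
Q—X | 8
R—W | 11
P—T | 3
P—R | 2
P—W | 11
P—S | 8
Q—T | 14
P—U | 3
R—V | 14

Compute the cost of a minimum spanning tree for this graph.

47

Grow the tree from X using Prim:
Step 1: frontier [Q—X 8] → take Q—X (8); add Q.
Step 2: frontier [Q—R 6, Q—T 14] → take Q—R (6); add R.
Step 3: frontier [Q—T 14, P—R 2, R—W 11, R—V 14] → take P—R (2); add P.
Step 4: frontier [P—T 3, P—U 3, P—S 8, P—W 11, Q—T 14, R—W 11, R—V 14] → take P—T (3); add T.
Step 5: frontier [P—U 3, P—S 8, P—W 11, R—W 11, R—V 14, S—T 3] → take S—T (3); add S.
Step 6: frontier [P—U 3, P—W 11, R—W 11, R—V 14] → take P—U (3); add U.
Step 7: frontier [P—W 11, R—W 11, R—V 14, U—V 11] → take U—V (11); add V.
Step 8: frontier [P—W 11, R—W 11] → take P—W (11); add W.
MST edges: Q—X, Q—R, P—R, P—T, S—T, P—U, U—V, P—W; total weight 8+6+2+3+3+3+11+11 = 47.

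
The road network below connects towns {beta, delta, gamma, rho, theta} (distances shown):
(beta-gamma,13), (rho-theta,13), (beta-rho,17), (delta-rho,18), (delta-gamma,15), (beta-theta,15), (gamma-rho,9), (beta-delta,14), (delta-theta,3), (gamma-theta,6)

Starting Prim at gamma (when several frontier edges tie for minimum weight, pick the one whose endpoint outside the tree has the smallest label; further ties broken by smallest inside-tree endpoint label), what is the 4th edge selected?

Prim, starting at gamma.
Step 1: cheapest edge leaving the tree is gamma-theta (6); add theta.
Step 2: cheapest edge leaving the tree is delta-theta (3); add delta.
Step 3: cheapest edge leaving the tree is gamma-rho (9); add rho.
Step 4: cheapest edge leaving the tree is beta-gamma (13); add beta.
The 4th edge added is beta-gamma.

beta-gamma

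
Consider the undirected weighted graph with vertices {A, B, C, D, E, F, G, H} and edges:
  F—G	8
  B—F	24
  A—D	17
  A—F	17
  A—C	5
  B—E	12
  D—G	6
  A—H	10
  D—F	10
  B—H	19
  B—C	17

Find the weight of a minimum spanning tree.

75

Prim's algorithm from F:
Step 1: cheapest edge leaving the tree is F—G (8); add G.
Step 2: cheapest edge leaving the tree is D—G (6); add D.
Step 3: cheapest edge leaving the tree is A—D (17); add A.
Step 4: cheapest edge leaving the tree is A—C (5); add C.
Step 5: cheapest edge leaving the tree is A—H (10); add H.
Step 6: cheapest edge leaving the tree is B—C (17); add B.
Step 7: cheapest edge leaving the tree is B—E (12); add E.
MST edges: F—G, D—G, A—D, A—C, A—H, B—C, B—E; total weight 8+6+17+5+10+17+12 = 75.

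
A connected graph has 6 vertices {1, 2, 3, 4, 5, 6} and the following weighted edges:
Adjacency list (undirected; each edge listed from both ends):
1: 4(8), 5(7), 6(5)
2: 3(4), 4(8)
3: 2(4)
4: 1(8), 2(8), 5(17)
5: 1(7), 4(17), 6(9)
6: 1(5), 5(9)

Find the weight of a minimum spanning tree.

32

Grow the tree from 2 using Prim:
Step 1: cheapest edge leaving the tree is 2-3 (4); add 3.
Step 2: cheapest edge leaving the tree is 2-4 (8); add 4.
Step 3: cheapest edge leaving the tree is 1-4 (8); add 1.
Step 4: cheapest edge leaving the tree is 1-6 (5); add 6.
Step 5: cheapest edge leaving the tree is 1-5 (7); add 5.
MST edges: 2-3, 2-4, 1-4, 1-6, 1-5; total weight 4+8+8+5+7 = 32.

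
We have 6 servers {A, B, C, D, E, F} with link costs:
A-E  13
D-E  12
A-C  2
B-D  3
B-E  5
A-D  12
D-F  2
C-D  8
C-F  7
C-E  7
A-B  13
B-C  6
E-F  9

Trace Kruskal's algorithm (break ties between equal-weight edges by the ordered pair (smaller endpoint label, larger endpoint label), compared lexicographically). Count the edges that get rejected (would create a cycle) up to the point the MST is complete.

Kruskal: consider edges lightest-first.
A-C (2): add. Components now {A,C} {B} {D} {E} {F}
D-F (2): add. Components now {A,C} {B} {D,F} {E}
B-D (3): add. Components now {A,C} {B,D,F} {E}
B-E (5): add. Components now {A,C} {B,D,E,F}
B-C (6): add. Components now {A,B,C,D,E,F}
Edges rejected before the tree was complete: 0.

0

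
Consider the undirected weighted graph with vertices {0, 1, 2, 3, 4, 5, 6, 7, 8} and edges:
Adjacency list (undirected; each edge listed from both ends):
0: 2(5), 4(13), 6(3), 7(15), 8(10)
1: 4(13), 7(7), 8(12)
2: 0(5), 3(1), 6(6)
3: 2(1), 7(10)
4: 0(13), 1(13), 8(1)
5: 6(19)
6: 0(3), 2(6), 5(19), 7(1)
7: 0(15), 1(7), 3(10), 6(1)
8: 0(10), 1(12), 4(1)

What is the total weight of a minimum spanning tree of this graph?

47

Prim's algorithm from 3:
Step 1: cheapest edge leaving the tree is 2–3 (1); add 2.
Step 2: cheapest edge leaving the tree is 0–2 (5); add 0.
Step 3: cheapest edge leaving the tree is 0–6 (3); add 6.
Step 4: cheapest edge leaving the tree is 6–7 (1); add 7.
Step 5: cheapest edge leaving the tree is 1–7 (7); add 1.
Step 6: cheapest edge leaving the tree is 0–8 (10); add 8.
Step 7: cheapest edge leaving the tree is 4–8 (1); add 4.
Step 8: cheapest edge leaving the tree is 5–6 (19); add 5.
MST edges: 2–3, 0–2, 0–6, 6–7, 1–7, 0–8, 4–8, 5–6; total weight 1+5+3+1+7+10+1+19 = 47.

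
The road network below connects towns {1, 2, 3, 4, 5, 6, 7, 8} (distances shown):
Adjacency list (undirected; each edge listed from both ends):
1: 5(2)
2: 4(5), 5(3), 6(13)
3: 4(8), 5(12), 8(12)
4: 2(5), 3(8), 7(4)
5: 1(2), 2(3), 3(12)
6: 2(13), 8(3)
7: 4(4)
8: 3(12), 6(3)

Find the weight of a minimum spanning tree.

Grow the tree from 2 using Prim:
Step 1: cheapest edge leaving the tree is 2 5 (3); add 5.
Step 2: cheapest edge leaving the tree is 1 5 (2); add 1.
Step 3: cheapest edge leaving the tree is 2 4 (5); add 4.
Step 4: cheapest edge leaving the tree is 4 7 (4); add 7.
Step 5: cheapest edge leaving the tree is 3 4 (8); add 3.
Step 6: cheapest edge leaving the tree is 3 8 (12); add 8.
Step 7: cheapest edge leaving the tree is 6 8 (3); add 6.
MST edges: 2 5, 1 5, 2 4, 4 7, 3 4, 3 8, 6 8; total weight 3+2+5+4+8+12+3 = 37.

37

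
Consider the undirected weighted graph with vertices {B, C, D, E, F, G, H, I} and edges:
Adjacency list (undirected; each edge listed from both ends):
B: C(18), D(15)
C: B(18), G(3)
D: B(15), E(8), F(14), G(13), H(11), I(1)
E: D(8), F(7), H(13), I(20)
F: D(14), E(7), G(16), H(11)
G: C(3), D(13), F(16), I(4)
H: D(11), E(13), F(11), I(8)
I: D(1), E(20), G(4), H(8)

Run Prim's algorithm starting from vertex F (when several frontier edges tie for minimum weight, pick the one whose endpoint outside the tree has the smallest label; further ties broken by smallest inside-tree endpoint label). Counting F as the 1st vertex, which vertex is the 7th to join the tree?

H

Grow the tree from F using Prim:
Step 1: cheapest edge leaving the tree is E-F (7); add E.
Step 2: cheapest edge leaving the tree is D-E (8); add D.
Step 3: cheapest edge leaving the tree is D-I (1); add I.
Step 4: cheapest edge leaving the tree is G-I (4); add G.
Step 5: cheapest edge leaving the tree is C-G (3); add C.
Step 6: cheapest edge leaving the tree is H-I (8); add H.
Step 7: cheapest edge leaving the tree is B-D (15); add B.
Vertex order: F, E, D, I, G, C, H, B. The 7th vertex is H.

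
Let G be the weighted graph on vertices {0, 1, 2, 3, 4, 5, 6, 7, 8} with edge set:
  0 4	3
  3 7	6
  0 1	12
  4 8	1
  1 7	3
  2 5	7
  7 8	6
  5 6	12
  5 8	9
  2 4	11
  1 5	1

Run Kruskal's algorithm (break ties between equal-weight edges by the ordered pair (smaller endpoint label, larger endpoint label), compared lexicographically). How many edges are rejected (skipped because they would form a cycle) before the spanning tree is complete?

3

Kruskal's algorithm — process edges by increasing weight (ties by edge label):
1 5 (1): add — endpoints in different components.
4 8 (1): add — endpoints in different components.
0 4 (3): add — endpoints in different components.
1 7 (3): add — endpoints in different components.
3 7 (6): add — endpoints in different components.
7 8 (6): add — endpoints in different components.
2 5 (7): add — endpoints in different components.
5 8 (9): skip — 5 and 8 already connected.
2 4 (11): skip — 2 and 4 already connected.
0 1 (12): skip — 0 and 1 already connected.
5 6 (12): add — endpoints in different components.
Edges rejected before the tree was complete: 3.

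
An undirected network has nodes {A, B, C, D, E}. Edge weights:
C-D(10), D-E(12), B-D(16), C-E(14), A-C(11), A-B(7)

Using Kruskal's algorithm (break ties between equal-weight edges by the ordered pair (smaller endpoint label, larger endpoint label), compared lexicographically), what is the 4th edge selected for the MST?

D-E

Kruskal's algorithm — process edges by increasing weight (ties by edge label):
A-B (7): add. Components now {A,B} {C} {D} {E}
C-D (10): add. Components now {A,B} {C,D} {E}
A-C (11): add. Components now {A,B,C,D} {E}
D-E (12): add. Components now {A,B,C,D,E}
The 4th edge added is D-E.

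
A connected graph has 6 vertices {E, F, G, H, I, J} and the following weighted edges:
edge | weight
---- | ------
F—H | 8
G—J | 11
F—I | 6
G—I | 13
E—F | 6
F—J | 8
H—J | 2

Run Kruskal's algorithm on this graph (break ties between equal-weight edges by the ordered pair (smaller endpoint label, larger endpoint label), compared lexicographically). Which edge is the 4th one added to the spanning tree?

Kruskal: consider edges lightest-first.
H—J (2): add — endpoints in different components.
E—F (6): add — endpoints in different components.
F—I (6): add — endpoints in different components.
F—H (8): add — endpoints in different components.
F—J (8): skip — F and J already connected.
G—J (11): add — endpoints in different components.
The 4th edge added is F—H.

F-H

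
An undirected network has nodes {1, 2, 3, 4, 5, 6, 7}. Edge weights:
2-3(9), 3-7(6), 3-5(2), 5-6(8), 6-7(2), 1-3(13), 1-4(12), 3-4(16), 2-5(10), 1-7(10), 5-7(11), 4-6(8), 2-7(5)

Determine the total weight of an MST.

Prim's algorithm from 1:
Step 1: frontier [1-7 10, 1-4 12, 1-3 13] → take 1-7 (10); add 7.
Step 2: frontier [1-4 12, 1-3 13, 6-7 2, 2-7 5, 3-7 6, 5-7 11] → take 6-7 (2); add 6.
Step 3: frontier [1-4 12, 1-3 13, 4-6 8, 5-6 8, 2-7 5, 3-7 6, 5-7 11] → take 2-7 (5); add 2.
Step 4: frontier [1-4 12, 1-3 13, 2-3 9, 2-5 10, 4-6 8, 5-6 8, 3-7 6, 5-7 11] → take 3-7 (6); add 3.
Step 5: frontier [1-4 12, 2-5 10, 3-5 2, 3-4 16, 4-6 8, 5-6 8, 5-7 11] → take 3-5 (2); add 5.
Step 6: frontier [1-4 12, 3-4 16, 4-6 8] → take 4-6 (8); add 4.
MST edges: 1-7, 6-7, 2-7, 3-7, 3-5, 4-6; total weight 10+2+5+6+2+8 = 33.

33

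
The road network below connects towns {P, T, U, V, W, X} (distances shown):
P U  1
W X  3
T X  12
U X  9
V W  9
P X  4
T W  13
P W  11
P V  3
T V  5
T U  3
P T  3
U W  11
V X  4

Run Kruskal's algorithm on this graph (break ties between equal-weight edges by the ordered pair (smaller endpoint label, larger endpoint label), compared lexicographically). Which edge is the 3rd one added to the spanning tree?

Sort edges by weight, then run Kruskal:
P U (1): add — endpoints in different components.
P T (3): add — endpoints in different components.
P V (3): add — endpoints in different components.
T U (3): skip — T and U already connected.
W X (3): add — endpoints in different components.
P X (4): add — endpoints in different components.
The 3rd edge added is P V.

P-V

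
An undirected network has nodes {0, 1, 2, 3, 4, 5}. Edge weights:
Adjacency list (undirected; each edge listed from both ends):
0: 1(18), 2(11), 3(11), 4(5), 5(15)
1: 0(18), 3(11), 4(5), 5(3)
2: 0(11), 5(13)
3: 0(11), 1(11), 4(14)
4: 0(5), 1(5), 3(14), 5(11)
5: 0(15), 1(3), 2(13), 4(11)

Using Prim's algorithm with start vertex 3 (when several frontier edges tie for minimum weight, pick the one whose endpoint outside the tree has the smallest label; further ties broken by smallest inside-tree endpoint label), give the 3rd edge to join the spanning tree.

Prim, starting at 3.
Step 1: frontier [0–3 11, 1–3 11, 3–4 14] → take 0–3 (11); add 0.
Step 2: frontier [0–4 5, 0–2 11, 0–5 15, 0–1 18, 1–3 11, 3–4 14] → take 0–4 (5); add 4.
Step 3: frontier [0–2 11, 0–5 15, 0–1 18, 1–3 11, 1–4 5, 4–5 11] → take 1–4 (5); add 1.
Step 4: frontier [0–2 11, 0–5 15, 1–5 3, 4–5 11] → take 1–5 (3); add 5.
Step 5: frontier [0–2 11, 2–5 13] → take 0–2 (11); add 2.
The 3rd edge added is 1–4.

1-4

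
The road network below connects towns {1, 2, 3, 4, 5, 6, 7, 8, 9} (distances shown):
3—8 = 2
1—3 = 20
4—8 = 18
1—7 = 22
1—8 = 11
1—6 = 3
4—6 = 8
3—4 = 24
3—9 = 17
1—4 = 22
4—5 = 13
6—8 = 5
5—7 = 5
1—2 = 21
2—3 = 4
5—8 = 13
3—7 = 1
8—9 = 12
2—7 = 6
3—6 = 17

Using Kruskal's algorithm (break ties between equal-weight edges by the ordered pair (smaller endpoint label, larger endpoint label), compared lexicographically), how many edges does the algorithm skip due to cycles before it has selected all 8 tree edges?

Kruskal: consider edges lightest-first.
3—7 (1): add — endpoints in different components.
3—8 (2): add — endpoints in different components.
1—6 (3): add — endpoints in different components.
2—3 (4): add — endpoints in different components.
5—7 (5): add — endpoints in different components.
6—8 (5): add — endpoints in different components.
2—7 (6): skip — 2 and 7 already connected.
4—6 (8): add — endpoints in different components.
1—8 (11): skip — 1 and 8 already connected.
8—9 (12): add — endpoints in different components.
Edges rejected before the tree was complete: 2.

2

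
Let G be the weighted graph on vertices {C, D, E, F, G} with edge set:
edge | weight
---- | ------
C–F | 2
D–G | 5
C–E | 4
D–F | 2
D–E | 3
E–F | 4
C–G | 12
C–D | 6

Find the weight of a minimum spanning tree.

Grow the tree from E using Prim:
Step 1: cheapest edge leaving the tree is D–E (3); add D.
Step 2: cheapest edge leaving the tree is D–F (2); add F.
Step 3: cheapest edge leaving the tree is C–F (2); add C.
Step 4: cheapest edge leaving the tree is D–G (5); add G.
MST edges: D–E, D–F, C–F, D–G; total weight 3+2+2+5 = 12.

12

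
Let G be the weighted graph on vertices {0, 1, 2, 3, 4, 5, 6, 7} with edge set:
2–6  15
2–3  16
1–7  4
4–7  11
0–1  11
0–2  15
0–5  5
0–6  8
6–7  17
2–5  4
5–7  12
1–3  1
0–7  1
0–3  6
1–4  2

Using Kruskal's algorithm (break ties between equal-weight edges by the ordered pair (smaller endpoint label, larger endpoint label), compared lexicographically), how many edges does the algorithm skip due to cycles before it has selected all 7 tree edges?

1

Sort edges by weight, then run Kruskal:
0–7 (1): add — endpoints in different components.
1–3 (1): add — endpoints in different components.
1–4 (2): add — endpoints in different components.
1–7 (4): add — endpoints in different components.
2–5 (4): add — endpoints in different components.
0–5 (5): add — endpoints in different components.
0–3 (6): skip — 0 and 3 already connected.
0–6 (8): add — endpoints in different components.
Edges rejected before the tree was complete: 1.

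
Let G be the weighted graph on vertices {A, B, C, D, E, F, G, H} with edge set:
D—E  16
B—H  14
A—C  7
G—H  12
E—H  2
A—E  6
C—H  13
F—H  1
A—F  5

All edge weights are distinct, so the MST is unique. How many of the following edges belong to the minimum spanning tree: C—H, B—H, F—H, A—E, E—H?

Kruskal's algorithm — process edges by increasing weight (ties by edge label):
F—H (1): add — endpoints in different components.
E—H (2): add — endpoints in different components.
A—F (5): add — endpoints in different components.
A—E (6): skip — A and E already connected.
A—C (7): add — endpoints in different components.
G—H (12): add — endpoints in different components.
C—H (13): skip — C and H already connected.
B—H (14): add — endpoints in different components.
D—E (16): add — endpoints in different components.
MST edge set: {F—H, E—H, A—F, A—C, G—H, B—H, D—E}.
Of the listed edges, {B—H, F—H, E—H} are in the MST → 3.

3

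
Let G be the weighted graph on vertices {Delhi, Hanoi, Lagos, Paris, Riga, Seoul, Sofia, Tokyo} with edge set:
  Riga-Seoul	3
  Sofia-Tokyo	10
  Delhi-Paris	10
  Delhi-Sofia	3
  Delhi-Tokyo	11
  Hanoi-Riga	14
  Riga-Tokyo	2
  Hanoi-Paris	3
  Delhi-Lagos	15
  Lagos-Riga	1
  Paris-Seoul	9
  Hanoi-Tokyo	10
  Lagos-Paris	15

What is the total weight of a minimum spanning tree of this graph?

31

Kruskal: consider edges lightest-first.
Lagos-Riga (1): add — endpoints in different components.
Riga-Tokyo (2): add — endpoints in different components.
Delhi-Sofia (3): add — endpoints in different components.
Hanoi-Paris (3): add — endpoints in different components.
Riga-Seoul (3): add — endpoints in different components.
Paris-Seoul (9): add — endpoints in different components.
Delhi-Paris (10): add — endpoints in different components.
MST edges: Lagos-Riga, Riga-Tokyo, Delhi-Sofia, Hanoi-Paris, Riga-Seoul, Paris-Seoul, Delhi-Paris; total weight 1+2+3+3+3+9+10 = 31.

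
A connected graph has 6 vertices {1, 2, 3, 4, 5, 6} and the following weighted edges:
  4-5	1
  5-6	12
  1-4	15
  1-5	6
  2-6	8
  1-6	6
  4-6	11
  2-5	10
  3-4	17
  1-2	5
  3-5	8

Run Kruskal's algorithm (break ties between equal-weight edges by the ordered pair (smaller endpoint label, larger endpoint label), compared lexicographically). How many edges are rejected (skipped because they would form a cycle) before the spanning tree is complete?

Kruskal: consider edges lightest-first.
4-5 (1): add. Components now {1} {2} {3} {4,5} {6}
1-2 (5): add. Components now {1,2} {3} {4,5} {6}
1-5 (6): add. Components now {1,2,4,5} {3} {6}
1-6 (6): add. Components now {1,2,4,5,6} {3}
2-6 (8): skip — 2 and 6 already connected.
3-5 (8): add. Components now {1,2,3,4,5,6}
Edges rejected before the tree was complete: 1.

1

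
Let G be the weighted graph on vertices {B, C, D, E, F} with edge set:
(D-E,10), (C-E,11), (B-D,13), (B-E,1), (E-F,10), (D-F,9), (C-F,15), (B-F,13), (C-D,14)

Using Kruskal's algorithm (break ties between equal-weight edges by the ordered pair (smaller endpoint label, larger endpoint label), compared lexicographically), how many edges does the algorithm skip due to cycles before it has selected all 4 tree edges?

Sort edges by weight, then run Kruskal:
B-E (1): add. Components now {B,E} {C} {D} {F}
D-F (9): add. Components now {B,E} {C} {D,F}
D-E (10): add. Components now {B,D,E,F} {C}
E-F (10): skip — E and F already connected.
C-E (11): add. Components now {B,C,D,E,F}
Edges rejected before the tree was complete: 1.

1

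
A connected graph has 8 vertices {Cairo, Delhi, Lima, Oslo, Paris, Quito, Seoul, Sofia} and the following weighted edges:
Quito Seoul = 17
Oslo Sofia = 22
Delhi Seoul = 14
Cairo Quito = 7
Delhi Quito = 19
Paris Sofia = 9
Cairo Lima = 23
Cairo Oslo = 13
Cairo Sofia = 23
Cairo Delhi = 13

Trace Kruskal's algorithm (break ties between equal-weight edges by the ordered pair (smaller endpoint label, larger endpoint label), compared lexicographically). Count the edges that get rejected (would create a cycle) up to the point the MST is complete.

2

Sort edges by weight, then run Kruskal:
Cairo Quito (7): add — endpoints in different components.
Paris Sofia (9): add — endpoints in different components.
Cairo Delhi (13): add — endpoints in different components.
Cairo Oslo (13): add — endpoints in different components.
Delhi Seoul (14): add — endpoints in different components.
Quito Seoul (17): skip — Seoul and Quito already connected.
Delhi Quito (19): skip — Delhi and Quito already connected.
Oslo Sofia (22): add — endpoints in different components.
Cairo Lima (23): add — endpoints in different components.
Edges rejected before the tree was complete: 2.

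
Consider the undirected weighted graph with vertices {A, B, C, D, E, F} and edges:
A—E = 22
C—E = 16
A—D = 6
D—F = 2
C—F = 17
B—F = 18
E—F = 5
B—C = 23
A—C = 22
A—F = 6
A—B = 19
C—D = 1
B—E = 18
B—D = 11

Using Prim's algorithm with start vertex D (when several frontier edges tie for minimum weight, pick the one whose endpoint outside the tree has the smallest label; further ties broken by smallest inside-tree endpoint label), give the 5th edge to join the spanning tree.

B-D

Grow the tree from D using Prim:
Step 1: cheapest edge leaving the tree is C—D (1); add C.
Step 2: cheapest edge leaving the tree is D—F (2); add F.
Step 3: cheapest edge leaving the tree is E—F (5); add E.
Step 4: cheapest edge leaving the tree is A—D (6); add A.
Step 5: cheapest edge leaving the tree is B—D (11); add B.
The 5th edge added is B—D.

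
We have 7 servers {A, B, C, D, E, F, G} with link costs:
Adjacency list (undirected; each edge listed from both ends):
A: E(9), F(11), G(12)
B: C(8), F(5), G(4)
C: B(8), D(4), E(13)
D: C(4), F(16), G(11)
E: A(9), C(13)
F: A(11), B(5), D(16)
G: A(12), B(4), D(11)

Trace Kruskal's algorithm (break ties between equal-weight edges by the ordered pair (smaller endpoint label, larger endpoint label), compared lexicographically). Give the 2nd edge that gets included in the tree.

Kruskal's algorithm — process edges by increasing weight (ties by edge label):
B G (4): add — endpoints in different components.
C D (4): add — endpoints in different components.
B F (5): add — endpoints in different components.
B C (8): add — endpoints in different components.
A E (9): add — endpoints in different components.
A F (11): add — endpoints in different components.
The 2nd edge added is C D.

C-D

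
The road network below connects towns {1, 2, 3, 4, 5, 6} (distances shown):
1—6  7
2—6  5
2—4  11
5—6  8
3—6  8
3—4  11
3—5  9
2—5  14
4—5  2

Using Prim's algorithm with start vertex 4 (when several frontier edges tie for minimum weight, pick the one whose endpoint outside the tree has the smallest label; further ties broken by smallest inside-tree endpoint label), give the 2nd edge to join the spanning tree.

Grow the tree from 4 using Prim:
Step 1: frontier [4—5 2, 2—4 11, 3—4 11] → take 4—5 (2); add 5.
Step 2: frontier [2—4 11, 3—4 11, 5—6 8, 3—5 9, 2—5 14] → take 5—6 (8); add 6.
Step 3: frontier [2—4 11, 3—4 11, 3—5 9, 2—5 14, 2—6 5, 1—6 7, 3—6 8] → take 2—6 (5); add 2.
Step 4: frontier [3—4 11, 3—5 9, 1—6 7, 3—6 8] → take 1—6 (7); add 1.
Step 5: frontier [3—4 11, 3—5 9, 3—6 8] → take 3—6 (8); add 3.
The 2nd edge added is 5—6.

5-6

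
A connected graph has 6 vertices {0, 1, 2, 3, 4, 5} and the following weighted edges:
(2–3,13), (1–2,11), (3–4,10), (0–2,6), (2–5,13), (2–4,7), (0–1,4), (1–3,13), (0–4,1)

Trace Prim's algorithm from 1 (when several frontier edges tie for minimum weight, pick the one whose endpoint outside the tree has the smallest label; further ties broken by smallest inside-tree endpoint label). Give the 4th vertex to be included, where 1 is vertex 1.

2

Grow the tree from 1 using Prim:
Step 1: cheapest edge leaving the tree is 0–1 (4); add 0.
Step 2: cheapest edge leaving the tree is 0–4 (1); add 4.
Step 3: cheapest edge leaving the tree is 0–2 (6); add 2.
Step 4: cheapest edge leaving the tree is 3–4 (10); add 3.
Step 5: cheapest edge leaving the tree is 2–5 (13); add 5.
Vertex order: 1, 0, 4, 2, 3, 5. The 4th vertex is 2.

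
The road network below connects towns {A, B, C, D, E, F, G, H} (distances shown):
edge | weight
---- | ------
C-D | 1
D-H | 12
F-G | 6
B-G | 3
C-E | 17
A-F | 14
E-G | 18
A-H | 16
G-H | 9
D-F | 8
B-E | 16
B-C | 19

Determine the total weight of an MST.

57

Prim, starting at H.
Step 1: frontier [G-H 9, D-H 12, A-H 16] → take G-H (9); add G.
Step 2: frontier [B-G 3, F-G 6, E-G 18, D-H 12, A-H 16] → take B-G (3); add B.
Step 3: frontier [B-E 16, B-C 19, F-G 6, E-G 18, D-H 12, A-H 16] → take F-G (6); add F.
Step 4: frontier [B-E 16, B-C 19, D-F 8, A-F 14, E-G 18, D-H 12, A-H 16] → take D-F (8); add D.
Step 5: frontier [B-E 16, B-C 19, C-D 1, A-F 14, E-G 18, A-H 16] → take C-D (1); add C.
Step 6: frontier [B-E 16, C-E 17, A-F 14, E-G 18, A-H 16] → take A-F (14); add A.
Step 7: frontier [B-E 16, C-E 17, E-G 18] → take B-E (16); add E.
MST edges: G-H, B-G, F-G, D-F, C-D, A-F, B-E; total weight 9+3+6+8+1+14+16 = 57.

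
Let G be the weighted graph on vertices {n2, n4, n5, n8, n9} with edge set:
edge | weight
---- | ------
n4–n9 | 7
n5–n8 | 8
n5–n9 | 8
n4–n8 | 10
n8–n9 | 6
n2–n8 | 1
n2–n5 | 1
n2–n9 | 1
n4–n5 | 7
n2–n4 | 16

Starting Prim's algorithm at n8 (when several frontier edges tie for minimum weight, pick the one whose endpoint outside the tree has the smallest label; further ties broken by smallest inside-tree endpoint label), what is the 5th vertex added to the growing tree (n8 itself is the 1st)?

n4

Prim's algorithm from n8:
Step 1: frontier [n2–n8 1, n8–n9 6, n5–n8 8, n4–n8 10] → take n2–n8 (1); add n2.
Step 2: frontier [n2–n5 1, n2–n9 1, n2–n4 16, n8–n9 6, n5–n8 8, n4–n8 10] → take n2–n5 (1); add n5.
Step 3: frontier [n2–n9 1, n2–n4 16, n4–n5 7, n5–n9 8, n8–n9 6, n4–n8 10] → take n2–n9 (1); add n9.
Step 4: frontier [n2–n4 16, n4–n5 7, n4–n8 10, n4–n9 7] → take n4–n5 (7); add n4.
Vertex order: n8, n2, n5, n9, n4. The 5th vertex is n4.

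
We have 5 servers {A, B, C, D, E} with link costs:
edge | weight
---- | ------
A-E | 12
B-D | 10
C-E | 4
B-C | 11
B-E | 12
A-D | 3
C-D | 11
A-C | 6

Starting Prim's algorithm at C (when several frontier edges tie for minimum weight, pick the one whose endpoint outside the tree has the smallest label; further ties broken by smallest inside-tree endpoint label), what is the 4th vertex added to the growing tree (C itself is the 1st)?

Prim's algorithm from C:
Step 1: cheapest edge leaving the tree is C-E (4); add E.
Step 2: cheapest edge leaving the tree is A-C (6); add A.
Step 3: cheapest edge leaving the tree is A-D (3); add D.
Step 4: cheapest edge leaving the tree is B-D (10); add B.
Vertex order: C, E, A, D, B. The 4th vertex is D.

D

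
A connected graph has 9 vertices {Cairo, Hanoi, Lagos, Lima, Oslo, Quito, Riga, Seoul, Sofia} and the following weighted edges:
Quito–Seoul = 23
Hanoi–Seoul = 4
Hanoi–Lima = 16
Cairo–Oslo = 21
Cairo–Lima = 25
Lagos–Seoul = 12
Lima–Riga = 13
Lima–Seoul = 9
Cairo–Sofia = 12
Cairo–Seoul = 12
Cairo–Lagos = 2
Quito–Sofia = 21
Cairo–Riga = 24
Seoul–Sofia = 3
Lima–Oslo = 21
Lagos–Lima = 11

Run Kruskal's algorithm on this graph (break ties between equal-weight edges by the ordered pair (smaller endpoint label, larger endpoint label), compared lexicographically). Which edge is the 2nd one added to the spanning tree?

Kruskal: consider edges lightest-first.
Cairo–Lagos (2): add — endpoints in different components.
Seoul–Sofia (3): add — endpoints in different components.
Hanoi–Seoul (4): add — endpoints in different components.
Lima–Seoul (9): add — endpoints in different components.
Lagos–Lima (11): add — endpoints in different components.
Cairo–Seoul (12): skip — Seoul and Cairo already connected.
Cairo–Sofia (12): skip — Sofia and Cairo already connected.
Lagos–Seoul (12): skip — Seoul and Lagos already connected.
Lima–Riga (13): add — endpoints in different components.
Hanoi–Lima (16): skip — Hanoi and Lima already connected.
Cairo–Oslo (21): add — endpoints in different components.
Lima–Oslo (21): skip — Oslo and Lima already connected.
Quito–Sofia (21): add — endpoints in different components.
The 2nd edge added is Seoul–Sofia.

Seoul-Sofia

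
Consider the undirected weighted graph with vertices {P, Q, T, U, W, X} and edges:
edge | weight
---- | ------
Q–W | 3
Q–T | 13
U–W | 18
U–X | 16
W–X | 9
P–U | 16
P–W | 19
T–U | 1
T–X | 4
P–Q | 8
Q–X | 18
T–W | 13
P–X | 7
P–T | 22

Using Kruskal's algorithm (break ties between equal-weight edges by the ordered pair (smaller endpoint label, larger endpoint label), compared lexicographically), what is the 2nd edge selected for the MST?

Q-W

Kruskal: consider edges lightest-first.
T–U (1): add — endpoints in different components.
Q–W (3): add — endpoints in different components.
T–X (4): add — endpoints in different components.
P–X (7): add — endpoints in different components.
P–Q (8): add — endpoints in different components.
The 2nd edge added is Q–W.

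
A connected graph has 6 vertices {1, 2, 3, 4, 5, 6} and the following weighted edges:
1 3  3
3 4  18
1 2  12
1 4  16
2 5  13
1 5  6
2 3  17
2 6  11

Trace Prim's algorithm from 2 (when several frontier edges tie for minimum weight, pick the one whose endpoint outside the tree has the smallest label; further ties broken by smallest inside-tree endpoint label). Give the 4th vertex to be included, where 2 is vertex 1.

3

Prim, starting at 2.
Step 1: frontier [2 6 11, 1 2 12, 2 5 13, 2 3 17] → take 2 6 (11); add 6.
Step 2: frontier [1 2 12, 2 5 13, 2 3 17] → take 1 2 (12); add 1.
Step 3: frontier [1 3 3, 1 5 6, 1 4 16, 2 5 13, 2 3 17] → take 1 3 (3); add 3.
Step 4: frontier [1 5 6, 1 4 16, 2 5 13, 3 4 18] → take 1 5 (6); add 5.
Step 5: frontier [1 4 16, 3 4 18] → take 1 4 (16); add 4.
Vertex order: 2, 6, 1, 3, 5, 4. The 4th vertex is 3.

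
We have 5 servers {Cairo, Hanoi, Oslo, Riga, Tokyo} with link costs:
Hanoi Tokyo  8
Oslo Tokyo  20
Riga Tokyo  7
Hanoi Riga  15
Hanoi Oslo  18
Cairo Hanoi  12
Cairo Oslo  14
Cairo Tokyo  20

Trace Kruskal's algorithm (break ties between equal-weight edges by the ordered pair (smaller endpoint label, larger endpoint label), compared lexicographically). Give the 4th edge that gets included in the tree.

Sort edges by weight, then run Kruskal:
Riga Tokyo (7): add. Components now {Hanoi} {Cairo} {Riga,Tokyo} {Oslo}
Hanoi Tokyo (8): add. Components now {Hanoi,Riga,Tokyo} {Cairo} {Oslo}
Cairo Hanoi (12): add. Components now {Cairo,Hanoi,Riga,Tokyo} {Oslo}
Cairo Oslo (14): add. Components now {Cairo,Hanoi,Oslo,Riga,Tokyo}
The 4th edge added is Cairo Oslo.

Cairo-Oslo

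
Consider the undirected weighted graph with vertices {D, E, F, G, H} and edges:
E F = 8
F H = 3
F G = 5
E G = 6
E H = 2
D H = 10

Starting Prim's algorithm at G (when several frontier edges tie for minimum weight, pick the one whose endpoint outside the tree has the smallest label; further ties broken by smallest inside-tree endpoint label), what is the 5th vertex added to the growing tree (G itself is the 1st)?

Prim, starting at G.
Step 1: frontier [F G 5, E G 6] → take F G (5); add F.
Step 2: frontier [F H 3, E F 8, E G 6] → take F H (3); add H.
Step 3: frontier [E F 8, E G 6, E H 2, D H 10] → take E H (2); add E.
Step 4: frontier [D H 10] → take D H (10); add D.
Vertex order: G, F, H, E, D. The 5th vertex is D.

D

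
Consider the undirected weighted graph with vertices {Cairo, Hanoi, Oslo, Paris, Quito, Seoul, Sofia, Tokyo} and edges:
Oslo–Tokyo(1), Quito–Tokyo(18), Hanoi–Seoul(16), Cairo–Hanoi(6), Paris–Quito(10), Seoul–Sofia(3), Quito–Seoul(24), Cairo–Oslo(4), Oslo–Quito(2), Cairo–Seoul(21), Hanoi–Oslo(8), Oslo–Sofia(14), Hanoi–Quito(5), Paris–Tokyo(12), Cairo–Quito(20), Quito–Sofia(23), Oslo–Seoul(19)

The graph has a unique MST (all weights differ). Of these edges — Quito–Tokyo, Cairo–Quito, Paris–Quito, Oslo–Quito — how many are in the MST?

2

Sort edges by weight, then run Kruskal:
Oslo–Tokyo (1): add — endpoints in different components.
Oslo–Quito (2): add — endpoints in different components.
Seoul–Sofia (3): add — endpoints in different components.
Cairo–Oslo (4): add — endpoints in different components.
Hanoi–Quito (5): add — endpoints in different components.
Cairo–Hanoi (6): skip — Cairo and Hanoi already connected.
Hanoi–Oslo (8): skip — Oslo and Hanoi already connected.
Paris–Quito (10): add — endpoints in different components.
Paris–Tokyo (12): skip — Tokyo and Paris already connected.
Oslo–Sofia (14): add — endpoints in different components.
MST edge set: {Oslo–Tokyo, Oslo–Quito, Seoul–Sofia, Cairo–Oslo, Hanoi–Quito, Paris–Quito, Oslo–Sofia}.
Of the listed edges, {Paris–Quito, Oslo–Quito} are in the MST → 2.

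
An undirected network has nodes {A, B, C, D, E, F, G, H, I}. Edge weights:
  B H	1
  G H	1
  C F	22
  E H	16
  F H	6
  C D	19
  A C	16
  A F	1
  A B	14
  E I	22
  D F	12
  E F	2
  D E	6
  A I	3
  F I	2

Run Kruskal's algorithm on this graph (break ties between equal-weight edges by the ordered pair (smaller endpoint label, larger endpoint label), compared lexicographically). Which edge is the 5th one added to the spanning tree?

F-I

Kruskal's algorithm — process edges by increasing weight (ties by edge label):
A F (1): add — endpoints in different components.
B H (1): add — endpoints in different components.
G H (1): add — endpoints in different components.
E F (2): add — endpoints in different components.
F I (2): add — endpoints in different components.
A I (3): skip — A and I already connected.
D E (6): add — endpoints in different components.
F H (6): add — endpoints in different components.
D F (12): skip — D and F already connected.
A B (14): skip — A and B already connected.
A C (16): add — endpoints in different components.
The 5th edge added is F I.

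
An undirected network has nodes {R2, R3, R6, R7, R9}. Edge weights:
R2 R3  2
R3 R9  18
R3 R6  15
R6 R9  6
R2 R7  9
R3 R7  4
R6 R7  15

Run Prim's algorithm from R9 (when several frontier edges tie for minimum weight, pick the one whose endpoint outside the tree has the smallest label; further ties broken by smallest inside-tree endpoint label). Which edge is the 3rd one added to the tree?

R2-R3

Grow the tree from R9 using Prim:
Step 1: frontier [R6 R9 6, R3 R9 18] → take R6 R9 (6); add R6.
Step 2: frontier [R3 R6 15, R6 R7 15, R3 R9 18] → take R3 R6 (15); add R3.
Step 3: frontier [R2 R3 2, R3 R7 4, R6 R7 15] → take R2 R3 (2); add R2.
Step 4: frontier [R2 R7 9, R3 R7 4, R6 R7 15] → take R3 R7 (4); add R7.
The 3rd edge added is R2 R3.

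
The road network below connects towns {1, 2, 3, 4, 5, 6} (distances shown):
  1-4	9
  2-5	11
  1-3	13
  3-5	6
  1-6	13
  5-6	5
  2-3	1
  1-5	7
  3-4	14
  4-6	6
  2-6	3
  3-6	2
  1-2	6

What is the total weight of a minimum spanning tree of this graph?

Prim's algorithm from 2:
Step 1: cheapest edge leaving the tree is 2-3 (1); add 3.
Step 2: cheapest edge leaving the tree is 3-6 (2); add 6.
Step 3: cheapest edge leaving the tree is 5-6 (5); add 5.
Step 4: cheapest edge leaving the tree is 1-2 (6); add 1.
Step 5: cheapest edge leaving the tree is 4-6 (6); add 4.
MST edges: 2-3, 3-6, 5-6, 1-2, 4-6; total weight 1+2+5+6+6 = 20.

20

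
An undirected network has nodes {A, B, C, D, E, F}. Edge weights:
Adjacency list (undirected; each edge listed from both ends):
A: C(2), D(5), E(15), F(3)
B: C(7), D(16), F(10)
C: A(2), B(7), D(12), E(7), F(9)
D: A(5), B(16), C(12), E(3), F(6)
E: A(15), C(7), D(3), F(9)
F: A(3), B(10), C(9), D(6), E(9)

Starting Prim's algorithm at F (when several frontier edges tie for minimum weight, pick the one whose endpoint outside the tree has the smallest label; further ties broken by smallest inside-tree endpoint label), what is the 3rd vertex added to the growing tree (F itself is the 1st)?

C

Grow the tree from F using Prim:
Step 1: frontier [A F 3, D F 6, C F 9, E F 9, B F 10] → take A F (3); add A.
Step 2: frontier [A C 2, A D 5, A E 15, D F 6, C F 9, E F 9, B F 10] → take A C (2); add C.
Step 3: frontier [A D 5, A E 15, B C 7, C E 7, C D 12, D F 6, E F 9, B F 10] → take A D (5); add D.
Step 4: frontier [A E 15, B C 7, C E 7, D E 3, B D 16, E F 9, B F 10] → take D E (3); add E.
Step 5: frontier [B C 7, B D 16, B F 10] → take B C (7); add B.
Vertex order: F, A, C, D, E, B. The 3rd vertex is C.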